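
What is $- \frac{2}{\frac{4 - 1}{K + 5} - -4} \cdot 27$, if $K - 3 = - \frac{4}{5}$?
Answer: $- \frac{648}{53} \approx -12.226$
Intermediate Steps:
$K = \frac{11}{5}$ ($K = 3 - \frac{4}{5} = \frac{11}{5} \approx 2.2$)
$- \frac{2}{\frac{4 - 1}{K + 5} - -4} \cdot 27 = - \frac{2}{\frac{4 - 1}{\frac{11}{5} + 5} - -4} \cdot 27 = - \frac{2}{\frac{3}{\frac{36}{5}} + 4} \cdot 27 = - \frac{2}{3 \cdot \frac{5}{36} + 4} \cdot 27 = - \frac{2}{\frac{5}{12} + 4} \cdot 27 = - \frac{2}{\frac{53}{12}} \cdot 27 = \left(-2\right) \frac{12}{53} \cdot 27 = \left(- \frac{24}{53}\right) 27 = - \frac{648}{53}$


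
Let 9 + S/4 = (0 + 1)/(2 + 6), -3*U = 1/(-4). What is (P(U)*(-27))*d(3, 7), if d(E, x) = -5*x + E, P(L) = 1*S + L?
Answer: -30600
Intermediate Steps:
U = 1/12 (U = -⅓/(-4) = -⅓*(-¼) = 1/12 ≈ 0.083333)
S = -71/2 (S = -36 + 4*((0 + 1)/(2 + 6)) = -36 + 4*(1/8) = -36 + 4*(1*(⅛)) = -36 + 4*(⅛) = -36 + ½ = -71/2 ≈ -35.500)
P(L) = -71/2 + L (P(L) = 1*(-71/2) + L = -71/2 + L)
d(E, x) = E - 5*x
(P(U)*(-27))*d(3, 7) = ((-71/2 + 1/12)*(-27))*(3 - 5*7) = (-425/12*(-27))*(3 - 35) = (3825/4)*(-32) = -30600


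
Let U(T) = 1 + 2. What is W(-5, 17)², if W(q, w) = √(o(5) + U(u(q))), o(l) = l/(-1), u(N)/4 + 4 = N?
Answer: -2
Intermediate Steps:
u(N) = -16 + 4*N
o(l) = -l (o(l) = l*(-1) = -l)
U(T) = 3
W(q, w) = I*√2 (W(q, w) = √(-1*5 + 3) = √(-5 + 3) = √(-2) = I*√2)
W(-5, 17)² = (I*√2)² = -2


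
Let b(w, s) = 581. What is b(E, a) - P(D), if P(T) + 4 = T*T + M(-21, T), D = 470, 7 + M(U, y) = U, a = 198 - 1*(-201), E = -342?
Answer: -220287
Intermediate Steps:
a = 399 (a = 198 + 201 = 399)
M(U, y) = -7 + U
P(T) = -32 + T² (P(T) = -4 + (T*T + (-7 - 21)) = -4 + (T² - 28) = -4 + (-28 + T²) = -32 + T²)
b(E, a) - P(D) = 581 - (-32 + 470²) = 581 - (-32 + 220900) = 581 - 1*220868 = 581 - 220868 = -220287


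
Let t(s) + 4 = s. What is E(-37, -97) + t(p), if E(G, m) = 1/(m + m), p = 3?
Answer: -195/194 ≈ -1.0052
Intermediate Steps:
t(s) = -4 + s
E(G, m) = 1/(2*m)
E(-37, -97) + t(p) = (½)/(-97) + (-4 + 3) = (½)*(-1/97) - 1 = -1/194 - 1 = -195/194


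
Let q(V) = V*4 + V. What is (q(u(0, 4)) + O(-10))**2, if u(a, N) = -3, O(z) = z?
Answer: 625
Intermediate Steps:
q(V) = 5*V (q(V) = 4*V + V = 5*V)
(q(u(0, 4)) + O(-10))**2 = (5*(-3) - 10)**2 = (-15 - 10)**2 = (-25)**2 = 625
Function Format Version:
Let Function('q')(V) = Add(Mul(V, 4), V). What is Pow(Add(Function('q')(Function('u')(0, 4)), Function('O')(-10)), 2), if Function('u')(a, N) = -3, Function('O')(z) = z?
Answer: 625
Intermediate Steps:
Function('q')(V) = Mul(5, V) (Function('q')(V) = Add(Mul(4, V), V) = Mul(5, V))
Pow(Add(Function('q')(Function('u')(0, 4)), Function('O')(-10)), 2) = Pow(Add(Mul(5, -3), -10), 2) = Pow(Add(-15, -10), 2) = Pow(-25, 2) = 625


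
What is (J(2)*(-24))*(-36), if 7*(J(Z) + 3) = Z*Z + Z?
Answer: -12960/7 ≈ -1851.4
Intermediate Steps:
J(Z) = -3 + Z/7 + Z**2/7 (J(Z) = -3 + (Z*Z + Z)/7 = -3 + (Z**2 + Z)/7 = -3 + (Z + Z**2)/7 = -3 + (Z/7 + Z**2/7) = -3 + Z/7 + Z**2/7)
(J(2)*(-24))*(-36) = ((-3 + (1/7)*2 + (1/7)*2**2)*(-24))*(-36) = ((-3 + 2/7 + (1/7)*4)*(-24))*(-36) = ((-3 + 2/7 + 4/7)*(-24))*(-36) = -15/7*(-24)*(-36) = (360/7)*(-36) = -12960/7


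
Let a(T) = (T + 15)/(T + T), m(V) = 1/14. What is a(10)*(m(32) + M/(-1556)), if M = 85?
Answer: 915/43568 ≈ 0.021002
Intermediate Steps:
m(V) = 1/14
a(T) = (15 + T)/(2*T) (a(T) = (15 + T)/((2*T)) = (15 + T)*(1/(2*T)) = (15 + T)/(2*T))
a(10)*(m(32) + M/(-1556)) = ((½)*(15 + 10)/10)*(1/14 + 85/(-1556)) = ((½)*(⅒)*25)*(1/14 + 85*(-1/1556)) = 5*(1/14 - 85/1556)/4 = (5/4)*(183/10892) = 915/43568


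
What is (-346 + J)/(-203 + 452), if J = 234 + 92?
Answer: -20/249 ≈ -0.080321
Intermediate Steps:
J = 326
(-346 + J)/(-203 + 452) = (-346 + 326)/(-203 + 452) = -20/249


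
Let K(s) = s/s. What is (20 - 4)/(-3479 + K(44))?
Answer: -8/1739 ≈ -0.0046003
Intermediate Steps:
K(s) = 1
(20 - 4)/(-3479 + K(44)) = (20 - 4)/(-3479 + 1) = 16/(-3478) = 16*(-1/3478) = -8/1739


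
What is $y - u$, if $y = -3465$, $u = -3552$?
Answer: $87$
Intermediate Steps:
$y - u = -3465 - -3552 = -3465 + 3552 = 87$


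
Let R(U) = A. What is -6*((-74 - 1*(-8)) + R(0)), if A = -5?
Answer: 426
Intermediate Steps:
R(U) = -5
-6*((-74 - 1*(-8)) + R(0)) = -6*((-74 - 1*(-8)) - 5) = -6*((-74 + 8) - 5) = -6*(-66 - 5) = -6*(-71) = 426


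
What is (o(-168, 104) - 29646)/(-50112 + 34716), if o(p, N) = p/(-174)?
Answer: 429853/223242 ≈ 1.9255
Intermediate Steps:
o(p, N) = -p/174 (o(p, N) = p*(-1/174) = -p/174)
(o(-168, 104) - 29646)/(-50112 + 34716) = (-1/174*(-168) - 29646)/(-50112 + 34716) = (28/29 - 29646)/(-15396) = -859706/29*(-1/15396) = 429853/223242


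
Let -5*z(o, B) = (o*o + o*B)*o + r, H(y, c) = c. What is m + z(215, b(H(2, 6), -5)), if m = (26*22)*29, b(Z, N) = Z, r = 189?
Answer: -10132974/5 ≈ -2.0266e+6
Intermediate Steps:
z(o, B) = -189/5 - o*(o² + B*o)/5 (z(o, B) = -((o*o + o*B)*o + 189)/5 = -((o² + B*o)*o + 189)/5 = -(o*(o² + B*o) + 189)/5 = -(189 + o*(o² + B*o))/5 = -189/5 - o*(o² + B*o)/5)
m = 16588 (m = 572*29 = 16588)
m + z(215, b(H(2, 6), -5)) = 16588 + (-189/5 - ⅕*215³ - ⅕*6*215²) = 16588 + (-189/5 - ⅕*9938375 - ⅕*6*46225) = 16588 + (-189/5 - 1987675 - 55470) = 16588 - 10215914/5 = -10132974/5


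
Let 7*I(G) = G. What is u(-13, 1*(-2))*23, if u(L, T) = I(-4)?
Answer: -92/7 ≈ -13.143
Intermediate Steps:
I(G) = G/7
u(L, T) = -4/7 (u(L, T) = (⅐)*(-4) = -4/7)
u(-13, 1*(-2))*23 = -4/7*23 = -92/7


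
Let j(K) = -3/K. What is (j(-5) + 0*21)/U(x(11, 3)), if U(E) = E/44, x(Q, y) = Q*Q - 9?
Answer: 33/140 ≈ 0.23571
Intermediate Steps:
x(Q, y) = -9 + Q² (x(Q, y) = Q² - 9 = -9 + Q²)
U(E) = E/44 (U(E) = E*(1/44) = E/44)
(j(-5) + 0*21)/U(x(11, 3)) = (-3/(-5) + 0*21)/(((-9 + 11²)/44)) = (-3*(-⅕) + 0)/(((-9 + 121)/44)) = (⅗ + 0)/(((1/44)*112)) = 3/(5*(28/11)) = (⅗)*(11/28) = 33/140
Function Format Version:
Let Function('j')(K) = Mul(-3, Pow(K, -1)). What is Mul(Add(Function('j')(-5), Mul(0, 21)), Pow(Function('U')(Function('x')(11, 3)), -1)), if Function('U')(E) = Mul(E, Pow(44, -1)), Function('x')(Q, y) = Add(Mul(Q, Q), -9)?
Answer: Rational(33, 140) ≈ 0.23571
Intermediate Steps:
Function('x')(Q, y) = Add(-9, Pow(Q, 2)) (Function('x')(Q, y) = Add(Pow(Q, 2), -9) = Add(-9, Pow(Q, 2)))
Function('U')(E) = Mul(Rational(1, 44), E) (Function('U')(E) = Mul(E, Rational(1, 44)) = Mul(Rational(1, 44), E))
Mul(Add(Function('j')(-5), Mul(0, 21)), Pow(Function('U')(Function('x')(11, 3)), -1)) = Mul(Add(Mul(-3, Pow(-5, -1)), Mul(0, 21)), Pow(Mul(Rational(1, 44), Add(-9, Pow(11, 2))), -1)) = Mul(Add(Mul(-3, Rational(-1, 5)), 0), Pow(Mul(Rational(1, 44), Add(-9, 121)), -1)) = Mul(Add(Rational(3, 5), 0), Pow(Mul(Rational(1, 44), 112), -1)) = Mul(Rational(3, 5), Pow(Rational(28, 11), -1)) = Mul(Rational(3, 5), Rational(11, 28)) = Rational(33, 140)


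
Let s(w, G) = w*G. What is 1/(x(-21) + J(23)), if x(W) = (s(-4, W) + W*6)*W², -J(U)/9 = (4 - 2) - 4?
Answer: -1/18504 ≈ -5.4042e-5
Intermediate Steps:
s(w, G) = G*w
J(U) = 18 (J(U) = -9*((4 - 2) - 4) = -9*(2 - 4) = -9*(-2) = 18)
x(W) = 2*W³ (x(W) = (W*(-4) + W*6)*W² = (-4*W + 6*W)*W² = (2*W)*W² = 2*W³)
1/(x(-21) + J(23)) = 1/(2*(-21)³ + 18) = 1/(2*(-9261) + 18) = 1/(-18522 + 18) = 1/(-18504) = -1/18504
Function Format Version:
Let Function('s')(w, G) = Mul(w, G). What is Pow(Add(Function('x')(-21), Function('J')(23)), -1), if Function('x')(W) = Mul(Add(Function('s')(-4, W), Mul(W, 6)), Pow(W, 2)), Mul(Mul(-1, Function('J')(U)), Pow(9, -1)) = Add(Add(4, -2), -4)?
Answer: Rational(-1, 18504) ≈ -5.4042e-5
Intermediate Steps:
Function('s')(w, G) = Mul(G, w)
Function('J')(U) = 18 (Function('J')(U) = Mul(-9, Add(Add(4, -2), -4)) = Mul(-9, Add(2, -4)) = Mul(-9, -2) = 18)
Function('x')(W) = Mul(2, Pow(W, 3)) (Function('x')(W) = Mul(Add(Mul(W, -4), Mul(W, 6)), Pow(W, 2)) = Mul(Add(Mul(-4, W), Mul(6, W)), Pow(W, 2)) = Mul(Mul(2, W), Pow(W, 2)) = Mul(2, Pow(W, 3)))
Pow(Add(Function('x')(-21), Function('J')(23)), -1) = Pow(Add(Mul(2, Pow(-21, 3)), 18), -1) = Pow(Add(Mul(2, -9261), 18), -1) = Pow(Add(-18522, 18), -1) = Pow(-18504, -1) = Rational(-1, 18504)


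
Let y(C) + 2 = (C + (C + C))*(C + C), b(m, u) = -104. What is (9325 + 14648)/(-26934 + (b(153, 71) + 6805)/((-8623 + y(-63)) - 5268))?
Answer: -237836133/267205513 ≈ -0.89009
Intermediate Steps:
y(C) = -2 + 6*C**2 (y(C) = -2 + (C + (C + C))*(C + C) = -2 + (C + 2*C)*(2*C) = -2 + (3*C)*(2*C) = -2 + 6*C**2)
(9325 + 14648)/(-26934 + (b(153, 71) + 6805)/((-8623 + y(-63)) - 5268)) = (9325 + 14648)/(-26934 + (-104 + 6805)/((-8623 + (-2 + 6*(-63)**2)) - 5268)) = 23973/(-26934 + 6701/((-8623 + (-2 + 6*3969)) - 5268)) = 23973/(-26934 + 6701/((-8623 + (-2 + 23814)) - 5268)) = 23973/(-26934 + 6701/((-8623 + 23812) - 5268)) = 23973/(-26934 + 6701/(15189 - 5268)) = 23973/(-26934 + 6701/9921) = 23973/(-267205513/9921) = 23973*(-9921/267205513) = -237836133/267205513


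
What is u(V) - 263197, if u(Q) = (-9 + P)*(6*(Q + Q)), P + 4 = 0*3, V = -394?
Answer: -201733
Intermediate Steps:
P = -4 (P = -4 + 0*3 = -4 + 0 = -4)
u(Q) = -156*Q (u(Q) = (-9 - 4)*(6*(Q + Q)) = -78*2*Q = -156*Q)
u(V) - 263197 = -156*(-394) - 263197 = 61464 - 263197 = -201733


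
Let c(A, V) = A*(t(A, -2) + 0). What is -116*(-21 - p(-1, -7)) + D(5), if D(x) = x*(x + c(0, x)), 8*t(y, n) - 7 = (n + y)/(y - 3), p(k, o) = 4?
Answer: 2925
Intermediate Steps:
t(y, n) = 7/8 + (n + y)/(8*(-3 + y)) (t(y, n) = 7/8 + ((n + y)/(y - 3))/8 = 7/8 + ((n + y)/(-3 + y))/8 = 7/8 + (n + y)/(8*(-3 + y)))
c(A, V) = A*(-23 + 8*A)/(8*(-3 + A)) (c(A, V) = A*((-21 - 2 + 8*A)/(8*(-3 + A)) + 0) = A*((-23 + 8*A)/(8*(-3 + A)) + 0) = A*((-23 + 8*A)/(8*(-3 + A))) = A*(-23 + 8*A)/(8*(-3 + A)))
D(x) = x² (D(x) = x*(x + (⅛)*0*(-23 + 8*0)/(-3 + 0)) = x*(x + (⅛)*0*(-23 + 0)/(-3)) = x*(x + (⅛)*0*(-⅓)*(-23)) = x*(x + 0) = x*x = x²)
-116*(-21 - p(-1, -7)) + D(5) = -116*(-21 - 1*4) + 5² = -116*(-21 - 4) + 25 = -116*(-25) + 25 = 2900 + 25 = 2925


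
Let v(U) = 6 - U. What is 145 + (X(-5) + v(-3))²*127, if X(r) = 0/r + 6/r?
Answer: 196792/25 ≈ 7871.7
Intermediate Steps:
X(r) = 6/r (X(r) = 0 + 6/r = 6/r)
145 + (X(-5) + v(-3))²*127 = 145 + (6/(-5) + (6 - 1*(-3)))²*127 = 145 + (6*(-⅕) + (6 + 3))²*127 = 145 + (-6/5 + 9)²*127 = 145 + (39/5)²*127 = 145 + (1521/25)*127 = 145 + 193167/25 = 196792/25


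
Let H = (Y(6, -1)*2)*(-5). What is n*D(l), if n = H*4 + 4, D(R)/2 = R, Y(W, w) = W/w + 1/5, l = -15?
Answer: -7080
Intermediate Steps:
Y(W, w) = ⅕ + W/w (Y(W, w) = W/w + 1*(⅕) = W/w + ⅕ = ⅕ + W/w)
D(R) = 2*R
H = 58 (H = (((6 + (⅕)*(-1))/(-1))*2)*(-5) = (-(6 - ⅕)*2)*(-5) = (-1*29/5*2)*(-5) = -29/5*2*(-5) = -58/5*(-5) = 58)
n = 236 (n = 58*4 + 4 = 232 + 4 = 236)
n*D(l) = 236*(2*(-15)) = 236*(-30) = -7080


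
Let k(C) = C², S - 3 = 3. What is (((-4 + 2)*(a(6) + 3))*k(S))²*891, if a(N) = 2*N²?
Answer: 25981560000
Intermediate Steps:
S = 6 (S = 3 + 3 = 6)
(((-4 + 2)*(a(6) + 3))*k(S))²*891 = (((-4 + 2)*(2*6² + 3))*6²)²*891 = (-2*(2*36 + 3)*36)²*891 = (-2*(72 + 3)*36)²*891 = (-2*75*36)²*891 = (-150*36)²*891 = (-5400)²*891 = 29160000*891 = 25981560000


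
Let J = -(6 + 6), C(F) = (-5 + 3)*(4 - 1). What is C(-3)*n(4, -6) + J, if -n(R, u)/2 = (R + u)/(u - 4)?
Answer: -48/5 ≈ -9.6000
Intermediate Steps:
n(R, u) = -2*(R + u)/(-4 + u) (n(R, u) = -2*(R + u)/(u - 4) = -2*(R + u)/(-4 + u))
C(F) = -6 (C(F) = -2*3 = -6)
J = -12 (J = -1*12 = -12)
C(-3)*n(4, -6) + J = -12*(-1*4 - 1*(-6))/(-4 - 6) - 12 = -12*(-4 + 6)/(-10) - 12 = -12*(-1)*2/10 - 12 = -6*(-⅖) - 12 = 12/5 - 12 = -48/5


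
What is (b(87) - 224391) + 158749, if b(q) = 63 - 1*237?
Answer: -65816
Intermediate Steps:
b(q) = -174 (b(q) = 63 - 237 = -174)
(b(87) - 224391) + 158749 = (-174 - 224391) + 158749 = -224565 + 158749 = -65816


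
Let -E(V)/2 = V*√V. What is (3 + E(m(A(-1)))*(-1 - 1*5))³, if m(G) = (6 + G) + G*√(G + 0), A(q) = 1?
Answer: 663579 + 14160960*√2 ≈ 2.0690e+7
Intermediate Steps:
m(G) = 6 + G + G^(3/2) (m(G) = (6 + G) + G*√G = (6 + G) + G^(3/2) = 6 + G + G^(3/2))
E(V) = -2*V^(3/2) (E(V) = -2*V*√V = -2*V^(3/2))
(3 + E(m(A(-1)))*(-1 - 1*5))³ = (3 + (-2*(6 + 1 + 1^(3/2))^(3/2))*(-1 - 1*5))³ = (3 + (-2*(6 + 1 + 1)^(3/2))*(-1 - 5))³ = (3 - 32*√2*(-6))³ = (3 + 192*√2)³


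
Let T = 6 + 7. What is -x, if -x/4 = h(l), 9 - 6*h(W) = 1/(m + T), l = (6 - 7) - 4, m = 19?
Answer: 287/48 ≈ 5.9792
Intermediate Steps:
T = 13
l = -5 (l = -1 - 4 = -5)
h(W) = 287/192 (h(W) = 3/2 - 1/(6*(19 + 13)) = 3/2 - ⅙/32 = 3/2 - ⅙*1/32 = 3/2 - 1/192 = 287/192)
x = -287/48 (x = -4*287/192 = -287/48 ≈ -5.9792)
-x = -1*(-287/48) = 287/48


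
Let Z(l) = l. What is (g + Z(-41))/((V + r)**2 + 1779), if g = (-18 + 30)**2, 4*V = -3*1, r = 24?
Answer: 1648/37113 ≈ 0.044405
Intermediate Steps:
V = -3/4 (V = (-3*1)/4 = (1/4)*(-3) = -3/4 ≈ -0.75000)
g = 144 (g = 12**2 = 144)
(g + Z(-41))/((V + r)**2 + 1779) = (144 - 41)/((-3/4 + 24)**2 + 1779) = 103/((93/4)**2 + 1779) = 103/(8649/16 + 1779) = 103/(37113/16) = 103*(16/37113) = 1648/37113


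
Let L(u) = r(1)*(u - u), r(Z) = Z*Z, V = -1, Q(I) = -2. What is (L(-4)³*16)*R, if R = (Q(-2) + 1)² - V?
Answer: 0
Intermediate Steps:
r(Z) = Z²
L(u) = 0 (L(u) = 1²*(u - u) = 1*0 = 0)
R = 2 (R = (-2 + 1)² - 1*(-1) = (-1)² + 1 = 1 + 1 = 2)
(L(-4)³*16)*R = (0³*16)*2 = (0*16)*2 = 0*2 = 0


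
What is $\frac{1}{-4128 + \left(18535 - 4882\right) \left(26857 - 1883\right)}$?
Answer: $\frac{1}{340965894} \approx 2.9328 \cdot 10^{-9}$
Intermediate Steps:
$\frac{1}{-4128 + \left(18535 - 4882\right) \left(26857 - 1883\right)} = \frac{1}{-4128 + 13653 \cdot 24974} = \frac{1}{-4128 + 340970022} = \frac{1}{340965894}$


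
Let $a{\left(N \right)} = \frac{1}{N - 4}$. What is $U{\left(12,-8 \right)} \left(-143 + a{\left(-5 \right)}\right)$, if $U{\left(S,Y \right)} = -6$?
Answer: $\frac{2576}{3} \approx 858.67$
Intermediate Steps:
$a{\left(N \right)} = \frac{1}{-4 + N}$
$U{\left(12,-8 \right)} \left(-143 + a{\left(-5 \right)}\right) = - 6 \left(-143 + \frac{1}{-4 - 5}\right) = - 6 \left(-143 + \frac{1}{-9}\right) = - 6 \left(-143 - \frac{1}{9}\right) = \left(-6\right) \left(- \frac{1288}{9}\right) = \frac{2576}{3}$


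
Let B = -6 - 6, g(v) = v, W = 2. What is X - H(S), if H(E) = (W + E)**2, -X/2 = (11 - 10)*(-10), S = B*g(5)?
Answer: -3344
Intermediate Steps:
B = -12
S = -60 (S = -12*5 = -60)
X = 20 (X = -2*(11 - 10)*(-10) = -2*(-10) = 20)
H(E) = (2 + E)**2
X - H(S) = 20 - (2 - 60)**2 = 20 - 1*(-58)**2 = 20 - 1*3364 = 20 - 3364 = -3344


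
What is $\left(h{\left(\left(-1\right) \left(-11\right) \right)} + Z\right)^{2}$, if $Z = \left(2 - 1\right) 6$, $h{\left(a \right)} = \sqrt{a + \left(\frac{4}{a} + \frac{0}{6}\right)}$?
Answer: $\frac{521}{11} + \frac{60 \sqrt{55}}{11} \approx 87.816$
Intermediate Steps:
$h{\left(a \right)} = \sqrt{a + \frac{4}{a}}$ ($h{\left(a \right)} = \sqrt{a + \left(\frac{4}{a} + 0 \cdot \frac{1}{6}\right)} = \sqrt{a + \left(\frac{4}{a} + 0\right)} = \sqrt{a + \frac{4}{a}}$)
$Z = 6$ ($Z = 1 \cdot 6 = 6$)
$\left(h{\left(\left(-1\right) \left(-11\right) \right)} + Z\right)^{2} = \left(\sqrt{\left(-1\right) \left(-11\right) + \frac{4}{\left(-1\right) \left(-11\right)}} + 6\right)^{2} = \left(\sqrt{11 + \frac{4}{11}} + 6\right)^{2} = \left(\sqrt{\frac{125}{11}} + 6\right)^{2} = \left(\frac{5 \sqrt{55}}{11} + 6\right)^{2} = \left(6 + \frac{5 \sqrt{55}}{11}\right)^{2}$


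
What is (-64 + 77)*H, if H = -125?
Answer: -1625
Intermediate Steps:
(-64 + 77)*H = (-64 + 77)*(-125) = 13*(-125) = -1625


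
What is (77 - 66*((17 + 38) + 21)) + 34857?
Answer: 29918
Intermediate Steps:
(77 - 66*((17 + 38) + 21)) + 34857 = (77 - 66*(55 + 21)) + 34857 = (77 - 66*76) + 34857 = (77 - 5016) + 34857 = -4939 + 34857 = 29918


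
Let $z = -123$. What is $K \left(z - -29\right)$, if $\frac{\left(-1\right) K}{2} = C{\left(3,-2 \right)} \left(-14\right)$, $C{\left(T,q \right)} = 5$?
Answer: $-13160$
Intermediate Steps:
$K = 140$ ($K = - 2 \cdot 5 \left(-14\right) = \left(-2\right) \left(-70\right) = 140$)
$K \left(z - -29\right) = 140 \left(-123 - -29\right) = 140 \left(-123 + \left(30 - 1\right)\right) = 140 \left(-123 + 29\right) = 140 \left(-94\right) = -13160$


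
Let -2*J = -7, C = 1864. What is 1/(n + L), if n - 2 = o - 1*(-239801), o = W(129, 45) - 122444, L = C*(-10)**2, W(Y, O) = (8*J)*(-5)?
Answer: 1/303619 ≈ 3.2936e-6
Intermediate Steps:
J = 7/2 (J = -1/2*(-7) = 7/2 ≈ 3.5000)
W(Y, O) = -140 (W(Y, O) = (8*(7/2))*(-5) = 28*(-5) = -140)
L = 186400 (L = 1864*(-10)**2 = 1864*100 = 186400)
o = -122584 (o = -140 - 122444 = -122584)
n = 117219 (n = 2 + (-122584 - 1*(-239801)) = 2 + (-122584 + 239801) = 2 + 117217 = 117219)
1/(n + L) = 1/(117219 + 186400) = 1/303619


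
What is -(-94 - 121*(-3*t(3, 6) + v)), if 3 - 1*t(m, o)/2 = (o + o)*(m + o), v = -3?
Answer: 75961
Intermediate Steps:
t(m, o) = 6 - 4*o*(m + o) (t(m, o) = 6 - 2*(o + o)*(m + o) = 6 - 2*2*o*(m + o) = 6 - 4*o*(m + o))
-(-94 - 121*(-3*t(3, 6) + v)) = -(-94 - 121*(-3*(6 - 4*6**2 - 4*3*6) - 3)) = -(-94 - 121*(-3*(6 - 4*36 - 72) - 3)) = -(-94 - 121*(-3*(6 - 144 - 72) - 3)) = -(-94 - 121*(-3*(-210) - 3)) = -(-94 - 121*(630 - 3)) = -(-94 - 121*627) = -(-94 - 75867) = -1*(-75961) = 75961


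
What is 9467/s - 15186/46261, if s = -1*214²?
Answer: -1133410943/2118568756 ≈ -0.53499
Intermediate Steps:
s = -45796 (s = -1*45796 = -45796)
9467/s - 15186/46261 = 9467/(-45796) - 15186/46261 = 9467*(-1/45796) - 15186*1/46261 = -9467/45796 - 15186/46261 = -1133410943/2118568756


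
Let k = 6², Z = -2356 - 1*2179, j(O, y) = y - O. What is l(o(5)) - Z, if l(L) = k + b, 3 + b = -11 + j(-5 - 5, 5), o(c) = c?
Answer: 4572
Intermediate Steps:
Z = -4535 (Z = -2356 - 2179 = -4535)
k = 36
b = 1 (b = -3 + (-11 + (5 - (-5 - 5))) = -3 + (-11 + (5 - 1*(-10))) = -3 + (-11 + (5 + 10)) = -3 + (-11 + 15) = -3 + 4 = 1)
l(L) = 37 (l(L) = 36 + 1 = 37)
l(o(5)) - Z = 37 - 1*(-4535) = 37 + 4535 = 4572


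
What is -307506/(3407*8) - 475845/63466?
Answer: -8121451779/432457324 ≈ -18.780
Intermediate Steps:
-307506/(3407*8) - 475845/63466 = -307506/27256 - 475845*1/63466 = -307506*1/27256 - 475845/63466 = -153753/13628 - 475845/63466 = -8121451779/432457324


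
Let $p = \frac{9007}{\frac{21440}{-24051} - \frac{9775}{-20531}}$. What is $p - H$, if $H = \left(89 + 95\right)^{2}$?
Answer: $- \frac{11390971776007}{205086115} \approx -55542.0$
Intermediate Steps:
$H = 33856$ ($H = 184^{2} = 33856$)
$p = - \frac{4447576266567}{205086115}$ ($p = \frac{9007}{21440 \left(- \frac{1}{24051}\right) - - \frac{9775}{20531}} = \frac{9007}{- \frac{21440}{24051} + \frac{9775}{20531}} = \frac{9007}{- \frac{205086115}{493791081}} = 9007 \left(- \frac{493791081}{205086115}\right) = - \frac{4447576266567}{205086115} \approx -21686.0$)
$p - H = - \frac{4447576266567}{205086115} - 33856 = - \frac{11390971776007}{205086115}$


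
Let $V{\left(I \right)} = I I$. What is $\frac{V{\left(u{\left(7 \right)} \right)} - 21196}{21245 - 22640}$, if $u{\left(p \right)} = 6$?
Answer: $\frac{4232}{279} \approx 15.168$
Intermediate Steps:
$V{\left(I \right)} = I^{2}$
$\frac{V{\left(u{\left(7 \right)} \right)} - 21196}{21245 - 22640} = \frac{6^{2} - 21196}{21245 - 22640} = \frac{36 - 21196}{-1395} = \left(-21160\right) \left(- \frac{1}{1395}\right) = \frac{4232}{279}$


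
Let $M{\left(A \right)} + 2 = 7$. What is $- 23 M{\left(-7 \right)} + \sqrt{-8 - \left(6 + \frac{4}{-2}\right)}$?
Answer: $-115 + 2 i \sqrt{3} \approx -115.0 + 3.4641 i$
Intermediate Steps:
$M{\left(A \right)} = 5$ ($M{\left(A \right)} = -2 + 7 = 5$)
$- 23 M{\left(-7 \right)} + \sqrt{-8 - \left(6 + \frac{4}{-2}\right)} = \left(-23\right) 5 + \sqrt{-8 - \left(6 + \frac{4}{-2}\right)} = -115 + \sqrt{-8 - 4} = -115 + \sqrt{-12} = -115 + 2 i \sqrt{3}$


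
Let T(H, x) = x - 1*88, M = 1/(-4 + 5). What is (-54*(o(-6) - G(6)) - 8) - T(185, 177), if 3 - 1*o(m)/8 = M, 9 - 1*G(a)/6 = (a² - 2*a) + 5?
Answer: -7441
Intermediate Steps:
G(a) = 24 - 6*a² + 12*a (G(a) = 54 - 6*((a² - 2*a) + 5) = 54 - 6*(5 + a² - 2*a) = 54 + (-30 - 6*a² + 12*a) = 24 - 6*a² + 12*a)
M = 1 (M = 1/1 = 1)
T(H, x) = -88 + x (T(H, x) = x - 88 = -88 + x)
o(m) = 16 (o(m) = 24 - 8*1 = 24 - 8 = 16)
(-54*(o(-6) - G(6)) - 8) - T(185, 177) = (-54*(16 - (24 - 6*6² + 12*6)) - 8) - (-88 + 177) = (-54*(16 - (24 - 6*36 + 72)) - 8) - 1*89 = (-54*(16 - (24 - 216 + 72)) - 8) - 89 = (-54*(16 - 1*(-120)) - 8) - 89 = (-54*(16 + 120) - 8) - 89 = (-54*136 - 8) - 89 = (-7344 - 8) - 89 = -7352 - 89 = -7441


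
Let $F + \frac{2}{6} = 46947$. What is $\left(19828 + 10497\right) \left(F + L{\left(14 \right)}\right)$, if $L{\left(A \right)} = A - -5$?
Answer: $\frac{4272701525}{3} \approx 1.4242 \cdot 10^{9}$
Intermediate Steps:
$F = \frac{140840}{3}$ ($F = - \frac{1}{3} + 46947 = \frac{140840}{3} \approx 46947.0$)
$L{\left(A \right)} = 5 + A$ ($L{\left(A \right)} = A + 5 = 5 + A$)
$\left(19828 + 10497\right) \left(F + L{\left(14 \right)}\right) = \left(19828 + 10497\right) \left(\frac{140840}{3} + \left(5 + 14\right)\right) = 30325 \left(\frac{140840}{3} + 19\right) = 30325 \cdot \frac{140897}{3} = \frac{4272701525}{3}$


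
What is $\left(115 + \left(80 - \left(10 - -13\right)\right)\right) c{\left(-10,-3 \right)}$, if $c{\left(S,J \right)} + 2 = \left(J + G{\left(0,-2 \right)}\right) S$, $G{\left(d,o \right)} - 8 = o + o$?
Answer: $-2064$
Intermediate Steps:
$G{\left(d,o \right)} = 8 + 2 o$ ($G{\left(d,o \right)} = 8 + \left(o + o\right) = 8 + 2 o$)
$c{\left(S,J \right)} = -2 + S \left(4 + J\right)$ ($c{\left(S,J \right)} = -2 + \left(J + \left(8 + 2 \left(-2\right)\right)\right) S = -2 + \left(J + \left(8 - 4\right)\right) S = -2 + \left(J + 4\right) S = -2 + \left(4 + J\right) S = -2 + S \left(4 + J\right)$)
$\left(115 + \left(80 - \left(10 - -13\right)\right)\right) c{\left(-10,-3 \right)} = \left(115 + \left(80 - \left(10 - -13\right)\right)\right) \left(-2 + 4 \left(-10\right) - -30\right) = \left(115 + \left(80 - \left(10 + 13\right)\right)\right) \left(-2 - 40 + 30\right) = \left(115 + \left(80 - 23\right)\right) \left(-12\right) = \left(115 + 57\right) \left(-12\right) = 172 \left(-12\right) = -2064$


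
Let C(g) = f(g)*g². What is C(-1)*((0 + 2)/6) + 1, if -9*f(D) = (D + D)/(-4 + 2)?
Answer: 26/27 ≈ 0.96296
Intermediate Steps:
f(D) = D/9 (f(D) = -(D + D)/(9*(-4 + 2)) = -2*D/(9*(-2)) = -2*D*(-1)/(9*2) = -(-1)*D/9 = D/9)
C(g) = g³/9 (C(g) = (g/9)*g² = g³/9)
C(-1)*((0 + 2)/6) + 1 = ((⅑)*(-1)³)*((0 + 2)/6) + 1 = ((⅑)*(-1))*(2*(⅙)) + 1 = -⅑*⅓ + 1 = -1/27 + 1 = 26/27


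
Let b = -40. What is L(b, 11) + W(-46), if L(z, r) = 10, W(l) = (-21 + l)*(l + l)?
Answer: 6174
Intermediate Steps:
W(l) = 2*l*(-21 + l) (W(l) = (-21 + l)*(2*l) = 2*l*(-21 + l))
L(b, 11) + W(-46) = 10 + 2*(-46)*(-21 - 46) = 10 + 2*(-46)*(-67) = 10 + 6164 = 6174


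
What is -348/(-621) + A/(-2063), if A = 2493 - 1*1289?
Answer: -9920/427041 ≈ -0.023230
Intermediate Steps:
A = 1204 (A = 2493 - 1289 = 1204)
-348/(-621) + A/(-2063) = -348/(-621) + 1204/(-2063) = -348*(-1/621) + 1204*(-1/2063) = 116/207 - 1204/2063 = -9920/427041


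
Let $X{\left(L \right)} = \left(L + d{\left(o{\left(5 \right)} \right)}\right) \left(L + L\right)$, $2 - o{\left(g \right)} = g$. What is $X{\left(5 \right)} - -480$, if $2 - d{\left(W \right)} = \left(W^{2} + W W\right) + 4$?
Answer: $330$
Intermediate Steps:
$o{\left(g \right)} = 2 - g$
$d{\left(W \right)} = -2 - 2 W^{2}$ ($d{\left(W \right)} = 2 - \left(\left(W^{2} + W W\right) + 4\right) = 2 - \left(\left(W^{2} + W^{2}\right) + 4\right) = 2 - \left(2 W^{2} + 4\right) = 2 - \left(4 + 2 W^{2}\right) = -2 - 2 W^{2}$)
$X{\left(L \right)} = 2 L \left(-20 + L\right)$ ($X{\left(L \right)} = \left(L - \left(2 + 2 \left(2 - 5\right)^{2}\right)\right) \left(L + L\right) = \left(L - \left(2 + 2 \left(2 - 5\right)^{2}\right)\right) 2 L = \left(L - \left(2 + 2 \left(-3\right)^{2}\right)\right) 2 L = \left(L - 20\right) 2 L = \left(-20 + L\right) 2 L = 2 L \left(-20 + L\right)$)
$X{\left(5 \right)} - -480 = 2 \cdot 5 \left(-20 + 5\right) - -480 = 2 \cdot 5 \left(-15\right) + 480 = -150 + 480 = 330$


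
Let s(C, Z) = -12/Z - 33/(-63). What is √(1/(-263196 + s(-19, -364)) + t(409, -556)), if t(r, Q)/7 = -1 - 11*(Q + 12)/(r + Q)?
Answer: I*√166177664560185176661/754449738 ≈ 17.087*I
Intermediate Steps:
s(C, Z) = 11/21 - 12/Z (s(C, Z) = -12/Z - 33*(-1/63) = -12/Z + 11/21 = 11/21 - 12/Z)
t(r, Q) = -7 - 77*(12 + Q)/(Q + r) (t(r, Q) = 7*(-1 - 11*(Q + 12)/(r + Q)) = 7*(-1 - 11*(12 + Q)/(Q + r)) = -7 - 77*(12 + Q)/(Q + r))
√(1/(-263196 + s(-19, -364)) + t(409, -556)) = √(1/(-263196 + (11/21 - 12/(-364))) + 7*(-132 - 1*409 - 12*(-556))/(-556 + 409)) = √(1/(-263196 + (11/21 - 12*(-1/364))) + 7*(-132 - 409 + 6672)/(-147)) = √(1/(-263196 + (11/21 + 3/91)) + 7*(-1/147)*6131) = √(1/(-263196 + 152/273) - 6131/21) = √(1/(-71852356/273) - 6131/21) = √(-273/71852356 - 6131/21) = √(-440526800369/1508899476) = I*√166177664560185176661/754449738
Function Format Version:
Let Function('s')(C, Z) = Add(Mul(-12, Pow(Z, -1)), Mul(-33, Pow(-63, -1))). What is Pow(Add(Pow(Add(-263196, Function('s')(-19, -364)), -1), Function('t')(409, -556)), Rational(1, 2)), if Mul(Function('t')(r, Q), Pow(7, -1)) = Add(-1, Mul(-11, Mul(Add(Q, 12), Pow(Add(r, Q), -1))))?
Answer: Mul(Rational(1, 754449738), I, Pow(166177664560185176661, Rational(1, 2))) ≈ Mul(17.087, I)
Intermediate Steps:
Function('s')(C, Z) = Add(Rational(11, 21), Mul(-12, Pow(Z, -1))) (Function('s')(C, Z) = Add(Mul(-12, Pow(Z, -1)), Mul(-33, Rational(-1, 63))) = Add(Mul(-12, Pow(Z, -1)), Rational(11, 21)) = Add(Rational(11, 21), Mul(-12, Pow(Z, -1))))
Function('t')(r, Q) = Add(-7, Mul(-77, Pow(Add(Q, r), -1), Add(12, Q))) (Function('t')(r, Q) = Mul(7, Add(-1, Mul(-11, Mul(Add(Q, 12), Pow(Add(r, Q), -1))))) = Mul(7, Add(-1, Mul(-11, Mul(Add(12, Q), Pow(Add(Q, r), -1))))) = Mul(7, Add(-1, Mul(-11, Mul(Pow(Add(Q, r), -1), Add(12, Q))))) = Mul(7, Add(-1, Mul(-11, Pow(Add(Q, r), -1), Add(12, Q)))) = Add(-7, Mul(-77, Pow(Add(Q, r), -1), Add(12, Q))))
Pow(Add(Pow(Add(-263196, Function('s')(-19, -364)), -1), Function('t')(409, -556)), Rational(1, 2)) = Pow(Add(Pow(Add(-263196, Add(Rational(11, 21), Mul(-12, Pow(-364, -1)))), -1), Mul(7, Pow(Add(-556, 409), -1), Add(-132, Mul(-1, 409), Mul(-12, -556)))), Rational(1, 2)) = Pow(Add(Pow(Add(-263196, Add(Rational(11, 21), Mul(-12, Rational(-1, 364)))), -1), Mul(7, Pow(-147, -1), Add(-132, -409, 6672))), Rational(1, 2)) = Pow(Add(Pow(Add(-263196, Add(Rational(11, 21), Rational(3, 91))), -1), Mul(7, Rational(-1, 147), 6131)), Rational(1, 2)) = Pow(Add(Pow(Add(-263196, Rational(152, 273)), -1), Rational(-6131, 21)), Rational(1, 2)) = Pow(Add(Pow(Rational(-71852356, 273), -1), Rational(-6131, 21)), Rational(1, 2)) = Pow(Add(Rational(-273, 71852356), Rational(-6131, 21)), Rational(1, 2)) = Pow(Rational(-440526800369, 1508899476), Rational(1, 2)) = Mul(Rational(1, 754449738), I, Pow(166177664560185176661, Rational(1, 2)))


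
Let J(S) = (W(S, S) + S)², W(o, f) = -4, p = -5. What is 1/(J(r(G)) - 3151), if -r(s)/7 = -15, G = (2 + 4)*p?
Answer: 1/7050 ≈ 0.00014184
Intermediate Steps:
G = -30 (G = (2 + 4)*(-5) = 6*(-5) = -30)
r(s) = 105 (r(s) = -7*(-15) = 105)
J(S) = (-4 + S)²
1/(J(r(G)) - 3151) = 1/((-4 + 105)² - 3151) = 1/(101² - 3151) = 1/(10201 - 3151) = 1/7050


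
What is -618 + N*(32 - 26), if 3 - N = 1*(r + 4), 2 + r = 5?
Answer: -642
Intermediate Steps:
r = 3 (r = -2 + 5 = 3)
N = -4 (N = 3 - (3 + 4) = 3 - 7 = -4)
-618 + N*(32 - 26) = -618 - 4*(32 - 26) = -618 - 4*6 = -618 - 24 = -642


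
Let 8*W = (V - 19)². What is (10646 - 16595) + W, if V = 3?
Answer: -5917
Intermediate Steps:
W = 32 (W = (3 - 19)²/8 = (⅛)*(-16)² = (⅛)*256 = 32)
(10646 - 16595) + W = (10646 - 16595) + 32 = -5949 + 32 = -5917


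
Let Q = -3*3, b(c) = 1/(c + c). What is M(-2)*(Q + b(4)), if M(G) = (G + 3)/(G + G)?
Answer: 71/32 ≈ 2.2188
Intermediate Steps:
b(c) = 1/(2*c)
M(G) = (3 + G)/(2*G) (M(G) = (3 + G)/((2*G)) = (3 + G)*(1/(2*G)) = (3 + G)/(2*G))
Q = -9
M(-2)*(Q + b(4)) = ((1/2)*(3 - 2)/(-2))*(-9 + (1/2)/4) = ((1/2)*(-1/2)*1)*(-9 + (1/2)*(1/4)) = -(-9 + 1/8)/4 = -1/4*(-71/8) = 71/32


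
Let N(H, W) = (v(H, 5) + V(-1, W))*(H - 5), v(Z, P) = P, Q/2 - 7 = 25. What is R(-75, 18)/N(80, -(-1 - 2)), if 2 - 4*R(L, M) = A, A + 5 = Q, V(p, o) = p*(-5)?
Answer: -19/1000 ≈ -0.019000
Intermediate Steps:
V(p, o) = -5*p
Q = 64 (Q = 14 + 2*25 = 14 + 50 = 64)
A = 59 (A = -5 + 64 = 59)
R(L, M) = -57/4 (R(L, M) = ½ - ¼*59 = ½ - 59/4 = -57/4)
N(H, W) = -50 + 10*H (N(H, W) = (5 - 5*(-1))*(H - 5) = (5 + 5)*(-5 + H) = 10*(-5 + H) = -50 + 10*H)
R(-75, 18)/N(80, -(-1 - 2)) = -57/(4*(-50 + 10*80)) = -57/(4*(-50 + 800)) = -57/4/750 = -57/4*1/750 = -19/1000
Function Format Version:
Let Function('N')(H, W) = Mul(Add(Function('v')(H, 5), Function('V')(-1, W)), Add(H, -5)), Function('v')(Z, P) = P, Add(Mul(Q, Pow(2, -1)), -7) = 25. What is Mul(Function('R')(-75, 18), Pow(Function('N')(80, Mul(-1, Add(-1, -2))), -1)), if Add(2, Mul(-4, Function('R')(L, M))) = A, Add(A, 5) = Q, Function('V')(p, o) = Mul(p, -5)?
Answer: Rational(-19, 1000) ≈ -0.019000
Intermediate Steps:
Function('V')(p, o) = Mul(-5, p)
Q = 64 (Q = Add(14, Mul(2, 25)) = Add(14, 50) = 64)
A = 59 (A = Add(-5, 64) = 59)
Function('R')(L, M) = Rational(-57, 4) (Function('R')(L, M) = Add(Rational(1, 2), Mul(Rational(-1, 4), 59)) = Add(Rational(1, 2), Rational(-59, 4)) = Rational(-57, 4))
Function('N')(H, W) = Add(-50, Mul(10, H)) (Function('N')(H, W) = Mul(Add(5, Mul(-5, -1)), Add(H, -5)) = Mul(Add(5, 5), Add(-5, H)) = Mul(10, Add(-5, H)) = Add(-50, Mul(10, H)))
Mul(Function('R')(-75, 18), Pow(Function('N')(80, Mul(-1, Add(-1, -2))), -1)) = Mul(Rational(-57, 4), Pow(Add(-50, Mul(10, 80)), -1)) = Mul(Rational(-57, 4), Pow(Add(-50, 800), -1)) = Mul(Rational(-57, 4), Pow(750, -1)) = Mul(Rational(-57, 4), Rational(1, 750)) = Rational(-19, 1000)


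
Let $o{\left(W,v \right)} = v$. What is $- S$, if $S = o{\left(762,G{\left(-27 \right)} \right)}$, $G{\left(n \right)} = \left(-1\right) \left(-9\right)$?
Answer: $-9$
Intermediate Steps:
$G{\left(n \right)} = 9$
$S = 9$
$- S = \left(-1\right) 9 = -9$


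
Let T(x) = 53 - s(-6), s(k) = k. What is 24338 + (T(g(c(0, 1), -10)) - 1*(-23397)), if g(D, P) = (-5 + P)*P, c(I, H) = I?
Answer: 47794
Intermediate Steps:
g(D, P) = P*(-5 + P)
T(x) = 59 (T(x) = 53 - 1*(-6) = 53 + 6 = 59)
24338 + (T(g(c(0, 1), -10)) - 1*(-23397)) = 24338 + (59 - 1*(-23397)) = 24338 + (59 + 23397) = 24338 + 23456 = 47794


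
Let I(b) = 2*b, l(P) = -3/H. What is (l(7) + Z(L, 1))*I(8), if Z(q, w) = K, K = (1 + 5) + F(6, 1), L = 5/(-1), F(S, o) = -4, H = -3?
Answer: 48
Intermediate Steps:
l(P) = 1 (l(P) = -3/(-3) = -3*(-⅓) = 1)
L = -5 (L = 5*(-1) = -5)
K = 2 (K = (1 + 5) - 4 = 6 - 4 = 2)
Z(q, w) = 2
(l(7) + Z(L, 1))*I(8) = (1 + 2)*(2*8) = 3*16 = 48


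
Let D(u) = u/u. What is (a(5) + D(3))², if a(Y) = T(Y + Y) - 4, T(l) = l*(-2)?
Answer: 529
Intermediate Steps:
T(l) = -2*l
D(u) = 1
a(Y) = -4 - 4*Y (a(Y) = -2*(Y + Y) - 4 = -4*Y - 4 = -4 - 4*Y)
(a(5) + D(3))² = ((-4 - 4*5) + 1)² = ((-4 - 20) + 1)² = (-24 + 1)² = (-23)² = 529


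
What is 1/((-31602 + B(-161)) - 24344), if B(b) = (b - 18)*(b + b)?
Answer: 1/1692 ≈ 0.00059102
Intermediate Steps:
B(b) = 2*b*(-18 + b) (B(b) = (-18 + b)*(2*b) = 2*b*(-18 + b))
1/((-31602 + B(-161)) - 24344) = 1/((-31602 + 2*(-161)*(-18 - 161)) - 24344) = 1/((-31602 + 2*(-161)*(-179)) - 24344) = 1/((-31602 + 57638) - 24344) = 1/(26036 - 24344) = 1/1692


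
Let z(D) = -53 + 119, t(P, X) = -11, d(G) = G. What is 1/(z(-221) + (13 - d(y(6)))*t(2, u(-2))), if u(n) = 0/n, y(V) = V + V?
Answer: 1/55 ≈ 0.018182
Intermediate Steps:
y(V) = 2*V
u(n) = 0
z(D) = 66
1/(z(-221) + (13 - d(y(6)))*t(2, u(-2))) = 1/(66 + (13 - 2*6)*(-11)) = 1/(66 + (13 - 1*12)*(-11)) = 1/(66 + (13 - 12)*(-11)) = 1/(66 + 1*(-11)) = 1/(66 - 11) = 1/55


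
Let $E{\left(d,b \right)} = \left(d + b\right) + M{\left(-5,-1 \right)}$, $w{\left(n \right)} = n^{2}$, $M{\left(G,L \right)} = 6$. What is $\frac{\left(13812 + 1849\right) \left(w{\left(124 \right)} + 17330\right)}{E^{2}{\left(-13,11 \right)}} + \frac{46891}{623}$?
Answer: $\frac{159553374587}{4984} \approx 3.2013 \cdot 10^{7}$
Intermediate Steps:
$E{\left(d,b \right)} = 6 + b + d$ ($E{\left(d,b \right)} = \left(d + b\right) + 6 = \left(b + d\right) + 6 = 6 + b + d$)
$\frac{\left(13812 + 1849\right) \left(w{\left(124 \right)} + 17330\right)}{E^{2}{\left(-13,11 \right)}} + \frac{46891}{623} = \frac{\left(13812 + 1849\right) \left(124^{2} + 17330\right)}{\left(6 + 11 - 13\right)^{2}} + \frac{46891}{623} = \frac{15661 \left(15376 + 17330\right)}{4^{2}} + 46891 \cdot \frac{1}{623} = \frac{15661 \cdot 32706}{16} + \frac{46891}{623} = 512208666 \cdot \frac{1}{16} + \frac{46891}{623} = \frac{256104333}{8} + \frac{46891}{623} = \frac{159553374587}{4984}$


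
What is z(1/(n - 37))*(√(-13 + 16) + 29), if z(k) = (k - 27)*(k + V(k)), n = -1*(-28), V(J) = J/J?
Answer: -56608/81 - 1952*√3/81 ≈ -740.60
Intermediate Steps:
V(J) = 1
n = 28
z(k) = (1 + k)*(-27 + k) (z(k) = (k - 27)*(k + 1) = (-27 + k)*(1 + k) = (1 + k)*(-27 + k))
z(1/(n - 37))*(√(-13 + 16) + 29) = (-27 + (1/(28 - 37))² - 26/(28 - 37))*(√(-13 + 16) + 29) = (-27 + (1/(-9))² - 26/(-9))*(√3 + 29) = (-27 + (-⅑)² - 26*(-⅑))*(29 + √3) = (-27 + 1/81 + 26/9)*(29 + √3) = -1952*(29 + √3)/81 = -56608/81 - 1952*√3/81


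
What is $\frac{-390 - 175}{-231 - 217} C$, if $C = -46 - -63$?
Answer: $\frac{9605}{448} \approx 21.44$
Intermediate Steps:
$C = 17$ ($C = -46 + 63 = 17$)
$\frac{-390 - 175}{-231 - 217} C = \frac{-390 - 175}{-231 - 217} \cdot 17 = - \frac{565}{-448} \cdot 17 = \left(-565\right) \left(- \frac{1}{448}\right) 17 = \frac{565}{448} \cdot 17 = \frac{9605}{448}$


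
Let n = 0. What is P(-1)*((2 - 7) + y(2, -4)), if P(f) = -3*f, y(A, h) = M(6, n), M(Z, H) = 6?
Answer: 3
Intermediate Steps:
y(A, h) = 6
P(-1)*((2 - 7) + y(2, -4)) = (-3*(-1))*((2 - 7) + 6) = 3*(-5 + 6) = 3*1 = 3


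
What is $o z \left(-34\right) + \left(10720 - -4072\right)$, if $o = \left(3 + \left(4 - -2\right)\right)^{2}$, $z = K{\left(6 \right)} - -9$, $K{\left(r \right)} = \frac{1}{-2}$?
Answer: $-8617$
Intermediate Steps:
$K{\left(r \right)} = - \frac{1}{2}$
$z = \frac{17}{2}$ ($z = - \frac{1}{2} - -9 = - \frac{1}{2} + 9 = \frac{17}{2} \approx 8.5$)
$o = 81$ ($o = \left(3 + \left(4 + 2\right)\right)^{2} = \left(3 + 6\right)^{2} = 9^{2} = 81$)
$o z \left(-34\right) + \left(10720 - -4072\right) = 81 \cdot \frac{17}{2} \left(-34\right) + \left(10720 - -4072\right) = \frac{1377}{2} \left(-34\right) + \left(10720 + 4072\right) = -23409 + 14792 = -8617$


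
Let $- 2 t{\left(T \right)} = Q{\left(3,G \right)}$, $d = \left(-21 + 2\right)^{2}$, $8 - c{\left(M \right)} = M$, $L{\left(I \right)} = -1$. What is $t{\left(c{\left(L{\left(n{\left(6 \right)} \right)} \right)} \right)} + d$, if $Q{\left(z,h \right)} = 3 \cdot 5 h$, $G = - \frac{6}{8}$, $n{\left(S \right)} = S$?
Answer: $\frac{2933}{8} \approx 366.63$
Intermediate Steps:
$G = - \frac{3}{4}$ ($G = \left(-6\right) \frac{1}{8} = - \frac{3}{4} \approx -0.75$)
$c{\left(M \right)} = 8 - M$
$Q{\left(z,h \right)} = 15 h$
$d = 361$ ($d = \left(-19\right)^{2} = 361$)
$t{\left(T \right)} = \frac{45}{8}$ ($t{\left(T \right)} = - \frac{15 \left(- \frac{3}{4}\right)}{2} = \left(- \frac{1}{2}\right) \left(- \frac{45}{4}\right) = \frac{45}{8}$)
$t{\left(c{\left(L{\left(n{\left(6 \right)} \right)} \right)} \right)} + d = \frac{45}{8} + 361 = \frac{2933}{8}$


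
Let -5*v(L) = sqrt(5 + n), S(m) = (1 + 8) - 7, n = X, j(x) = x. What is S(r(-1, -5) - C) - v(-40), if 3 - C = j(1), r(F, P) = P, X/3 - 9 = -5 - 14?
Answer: 2 + I ≈ 2.0 + 1.0*I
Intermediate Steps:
X = -30 (X = 27 + 3*(-5 - 14) = 27 + 3*(-19) = 27 - 57 = -30)
n = -30
C = 2 (C = 3 - 1*1 = 3 - 1 = 2)
S(m) = 2 (S(m) = 9 - 7 = 2)
v(L) = -I (v(L) = -sqrt(5 - 30)/5 = -I)
S(r(-1, -5) - C) - v(-40) = 2 - (-1)*I = 2 + I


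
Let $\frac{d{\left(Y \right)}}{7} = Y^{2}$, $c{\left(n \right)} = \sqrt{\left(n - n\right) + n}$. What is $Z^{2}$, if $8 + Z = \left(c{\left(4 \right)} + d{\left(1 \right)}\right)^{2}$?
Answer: $5329$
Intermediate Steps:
$c{\left(n \right)} = \sqrt{n}$ ($c{\left(n \right)} = \sqrt{0 + n} = \sqrt{n}$)
$d{\left(Y \right)} = 7 Y^{2}$
$Z = 73$ ($Z = -8 + \left(\sqrt{4} + 7 \cdot 1^{2}\right)^{2} = -8 + \left(2 + 7 \cdot 1\right)^{2} = -8 + \left(2 + 7\right)^{2} = -8 + 9^{2} = -8 + 81 = 73$)
$Z^{2} = 73^{2} = 5329$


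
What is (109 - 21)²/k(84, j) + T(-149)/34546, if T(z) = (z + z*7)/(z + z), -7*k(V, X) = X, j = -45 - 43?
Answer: 10640170/17273 ≈ 616.00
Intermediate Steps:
j = -88
k(V, X) = -X/7
T(z) = 4 (T(z) = (z + 7*z)/((2*z)) = (8*z)*(1/(2*z)) = 4)
(109 - 21)²/k(84, j) + T(-149)/34546 = (109 - 21)²/((-⅐*(-88))) + 4/34546 = 88²/(88/7) + 4*(1/34546) = 7744*(7/88) + 2/17273 = 616 + 2/17273 = 10640170/17273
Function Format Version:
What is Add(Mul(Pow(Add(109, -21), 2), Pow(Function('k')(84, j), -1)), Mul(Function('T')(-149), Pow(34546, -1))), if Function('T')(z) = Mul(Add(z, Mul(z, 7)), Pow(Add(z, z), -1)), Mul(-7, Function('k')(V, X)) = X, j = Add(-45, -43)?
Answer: Rational(10640170, 17273) ≈ 616.00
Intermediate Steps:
j = -88
Function('k')(V, X) = Mul(Rational(-1, 7), X)
Function('T')(z) = 4 (Function('T')(z) = Mul(Add(z, Mul(7, z)), Pow(Mul(2, z), -1)) = Mul(Mul(8, z), Mul(Rational(1, 2), Pow(z, -1))) = 4)
Add(Mul(Pow(Add(109, -21), 2), Pow(Function('k')(84, j), -1)), Mul(Function('T')(-149), Pow(34546, -1))) = Add(Mul(Pow(Add(109, -21), 2), Pow(Mul(Rational(-1, 7), -88), -1)), Mul(4, Pow(34546, -1))) = Add(Mul(Pow(88, 2), Pow(Rational(88, 7), -1)), Mul(4, Rational(1, 34546))) = Add(Mul(7744, Rational(7, 88)), Rational(2, 17273)) = Add(616, Rational(2, 17273)) = Rational(10640170, 17273)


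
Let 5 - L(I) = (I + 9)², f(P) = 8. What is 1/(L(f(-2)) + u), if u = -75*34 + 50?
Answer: -1/2784 ≈ -0.00035920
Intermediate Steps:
u = -2500 (u = -2550 + 50 = -2500)
L(I) = 5 - (9 + I)² (L(I) = 5 - (I + 9)² = 5 - (9 + I)²)
1/(L(f(-2)) + u) = 1/((5 - (9 + 8)²) - 2500) = 1/((5 - 1*17²) - 2500) = 1/((5 - 1*289) - 2500) = 1/((5 - 289) - 2500) = 1/(-284 - 2500) = 1/(-2784) = -1/2784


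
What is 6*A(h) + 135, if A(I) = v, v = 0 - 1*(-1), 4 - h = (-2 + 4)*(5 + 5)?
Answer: 141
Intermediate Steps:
h = -16 (h = 4 - (-2 + 4)*(5 + 5) = 4 - 2*10 = 4 - 1*20 = 4 - 20 = -16)
v = 1 (v = 0 + 1 = 1)
A(I) = 1
6*A(h) + 135 = 6*1 + 135 = 6 + 135 = 141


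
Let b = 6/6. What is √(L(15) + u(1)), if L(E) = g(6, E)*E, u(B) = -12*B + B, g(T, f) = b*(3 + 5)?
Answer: √109 ≈ 10.440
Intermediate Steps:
b = 1 (b = 6*(⅙) = 1)
g(T, f) = 8 (g(T, f) = 1*(3 + 5) = 1*8 = 8)
u(B) = -11*B
L(E) = 8*E
√(L(15) + u(1)) = √(8*15 - 11*1) = √(120 - 11) = √109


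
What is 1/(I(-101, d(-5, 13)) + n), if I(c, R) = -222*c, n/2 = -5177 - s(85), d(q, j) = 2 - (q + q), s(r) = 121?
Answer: 1/11826 ≈ 8.4559e-5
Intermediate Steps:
d(q, j) = 2 - 2*q
n = -10596 (n = 2*(-5177 - 1*121) = 2*(-5177 - 121) = 2*(-5298) = -10596)
1/(I(-101, d(-5, 13)) + n) = 1/(-222*(-101) - 10596) = 1/(22422 - 10596) = 1/11826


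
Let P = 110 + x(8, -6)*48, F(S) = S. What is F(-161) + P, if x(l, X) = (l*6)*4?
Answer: 9165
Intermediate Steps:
x(l, X) = 24*l (x(l, X) = (6*l)*4 = 24*l)
P = 9326 (P = 110 + (24*8)*48 = 110 + 192*48 = 110 + 9216 = 9326)
F(-161) + P = -161 + 9326 = 9165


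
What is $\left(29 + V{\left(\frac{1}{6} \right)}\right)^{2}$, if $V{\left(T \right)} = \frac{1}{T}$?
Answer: $1225$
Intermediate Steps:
$\left(29 + V{\left(\frac{1}{6} \right)}\right)^{2} = \left(29 + \frac{1}{\frac{1}{6}}\right)^{2} = \left(29 + 6\right)^{2} = 35^{2} = 1225$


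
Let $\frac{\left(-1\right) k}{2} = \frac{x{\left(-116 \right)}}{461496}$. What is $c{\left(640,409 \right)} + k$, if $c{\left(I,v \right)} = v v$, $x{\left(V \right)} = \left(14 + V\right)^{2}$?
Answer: $\frac{3216645482}{19229} \approx 1.6728 \cdot 10^{5}$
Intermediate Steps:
$c{\left(I,v \right)} = v^{2}$
$k = - \frac{867}{19229}$ ($k = - 2 \frac{\left(14 - 116\right)^{2}}{461496} = - 2 \left(-102\right)^{2} \cdot \frac{1}{461496} = - 2 \cdot 10404 \cdot \frac{1}{461496} = \left(-2\right) \frac{867}{38458} = - \frac{867}{19229} \approx -0.045088$)
$c{\left(640,409 \right)} + k = 409^{2} - \frac{867}{19229} = 167281 - \frac{867}{19229} = \frac{3216645482}{19229}$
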